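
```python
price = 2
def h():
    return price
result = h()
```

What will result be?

Step 1: price = 2 is defined in the global scope.
Step 2: h() looks up price. No local price exists, so Python checks the global scope via LEGB rule and finds price = 2.
Step 3: result = 2

The answer is 2.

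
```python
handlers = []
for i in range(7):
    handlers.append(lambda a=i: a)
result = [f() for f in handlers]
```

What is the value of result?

Step 1: Default arg a=i captures i at each iteration.
Step 2: Each lambda has its own default: 0, 1, ..., 6.
Step 3: result = [0, 1, 2, 3, 4, 5, 6]

The answer is [0, 1, 2, 3, 4, 5, 6].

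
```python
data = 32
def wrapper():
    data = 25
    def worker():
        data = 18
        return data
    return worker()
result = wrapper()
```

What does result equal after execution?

Step 1: Three scopes define data: global (32), wrapper (25), worker (18).
Step 2: worker() has its own local data = 18, which shadows both enclosing and global.
Step 3: result = 18 (local wins in LEGB)

The answer is 18.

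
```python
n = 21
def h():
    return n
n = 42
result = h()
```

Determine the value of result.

Step 1: n is first set to 21, then reassigned to 42.
Step 2: h() is called after the reassignment, so it looks up the current global n = 42.
Step 3: result = 42

The answer is 42.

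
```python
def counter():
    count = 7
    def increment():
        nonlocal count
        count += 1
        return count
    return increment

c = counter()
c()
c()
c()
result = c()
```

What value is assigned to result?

Step 1: counter() creates closure with count = 7.
Step 2: Each c() call increments count via nonlocal. After 4 calls: 7 + 4 = 11.
Step 3: result = 11

The answer is 11.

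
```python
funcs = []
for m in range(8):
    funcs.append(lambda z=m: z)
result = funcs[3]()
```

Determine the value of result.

Step 1: Default argument z=m captures m's value at each iteration.
Step 2: funcs[3] captured z = 3 when m was 3.
Step 3: result = 3

The answer is 3.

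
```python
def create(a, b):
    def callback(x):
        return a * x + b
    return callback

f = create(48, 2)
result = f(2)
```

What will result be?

Step 1: create(48, 2) captures a = 48, b = 2.
Step 2: f(2) computes 48 * 2 + 2 = 98.
Step 3: result = 98

The answer is 98.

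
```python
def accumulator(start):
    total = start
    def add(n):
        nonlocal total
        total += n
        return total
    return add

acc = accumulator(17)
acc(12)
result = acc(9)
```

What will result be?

Step 1: accumulator(17) creates closure with total = 17.
Step 2: First acc(12): total = 17 + 12 = 29.
Step 3: Second acc(9): total = 29 + 9 = 38. result = 38

The answer is 38.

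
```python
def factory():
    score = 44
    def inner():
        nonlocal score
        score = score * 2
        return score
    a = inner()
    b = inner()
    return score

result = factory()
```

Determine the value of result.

Step 1: score starts at 44.
Step 2: First inner(): score = 44 * 2 = 88.
Step 3: Second inner(): score = 88 * 2 = 176.
Step 4: result = 176

The answer is 176.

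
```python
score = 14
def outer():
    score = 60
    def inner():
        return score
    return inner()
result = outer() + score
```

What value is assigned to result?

Step 1: Global score = 14. outer() shadows with score = 60.
Step 2: inner() returns enclosing score = 60. outer() = 60.
Step 3: result = 60 + global score (14) = 74

The answer is 74.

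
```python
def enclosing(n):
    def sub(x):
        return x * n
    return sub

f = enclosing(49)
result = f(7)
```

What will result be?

Step 1: enclosing(49) creates a closure capturing n = 49.
Step 2: f(7) computes 7 * 49 = 343.
Step 3: result = 343

The answer is 343.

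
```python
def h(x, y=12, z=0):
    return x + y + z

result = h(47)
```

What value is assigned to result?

Step 1: h(47) uses defaults y = 12, z = 0.
Step 2: Returns 47 + 12 + 0 = 59.
Step 3: result = 59

The answer is 59.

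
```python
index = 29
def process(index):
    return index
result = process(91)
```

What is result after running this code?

Step 1: Global index = 29.
Step 2: process(91) takes parameter index = 91, which shadows the global.
Step 3: result = 91

The answer is 91.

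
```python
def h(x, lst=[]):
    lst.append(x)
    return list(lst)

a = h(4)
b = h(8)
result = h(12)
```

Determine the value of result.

Step 1: Default list is shared. list() creates copies for return values.
Step 2: Internal list grows: [4] -> [4, 8] -> [4, 8, 12].
Step 3: result = [4, 8, 12]

The answer is [4, 8, 12].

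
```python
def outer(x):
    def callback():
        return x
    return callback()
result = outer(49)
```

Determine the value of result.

Step 1: outer(49) binds parameter x = 49.
Step 2: callback() looks up x in enclosing scope and finds the parameter x = 49.
Step 3: result = 49

The answer is 49.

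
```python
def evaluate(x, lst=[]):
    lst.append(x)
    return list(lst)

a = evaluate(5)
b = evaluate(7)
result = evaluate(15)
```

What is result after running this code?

Step 1: Default list is shared. list() creates copies for return values.
Step 2: Internal list grows: [5] -> [5, 7] -> [5, 7, 15].
Step 3: result = [5, 7, 15]

The answer is [5, 7, 15].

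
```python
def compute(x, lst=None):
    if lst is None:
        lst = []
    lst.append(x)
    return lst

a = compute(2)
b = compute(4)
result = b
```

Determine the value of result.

Step 1: None default with guard creates a NEW list each call.
Step 2: a = [2] (fresh list). b = [4] (another fresh list).
Step 3: result = [4] (this is the fix for mutable default)

The answer is [4].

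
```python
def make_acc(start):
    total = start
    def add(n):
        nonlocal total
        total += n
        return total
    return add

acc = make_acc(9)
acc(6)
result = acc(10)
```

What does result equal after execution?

Step 1: make_acc(9) creates closure with total = 9.
Step 2: First acc(6): total = 9 + 6 = 15.
Step 3: Second acc(10): total = 15 + 10 = 25. result = 25

The answer is 25.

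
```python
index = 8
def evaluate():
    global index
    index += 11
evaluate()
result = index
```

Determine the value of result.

Step 1: index = 8 globally.
Step 2: evaluate() modifies global index: index += 11 = 19.
Step 3: result = 19

The answer is 19.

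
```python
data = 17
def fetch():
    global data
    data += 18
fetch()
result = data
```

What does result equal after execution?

Step 1: data = 17 globally.
Step 2: fetch() modifies global data: data += 18 = 35.
Step 3: result = 35

The answer is 35.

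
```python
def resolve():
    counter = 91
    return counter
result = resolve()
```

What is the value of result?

Step 1: resolve() defines counter = 91 in its local scope.
Step 2: return counter finds the local variable counter = 91.
Step 3: result = 91

The answer is 91.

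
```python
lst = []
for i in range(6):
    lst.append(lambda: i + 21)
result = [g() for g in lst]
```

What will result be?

Step 1: All lambdas capture i by reference. After the loop, i = 5.
Step 2: Each call returns 5 + 21 = 26.
Step 3: result = [26, 26, 26, 26, 26, 26]

The answer is [26, 26, 26, 26, 26, 26].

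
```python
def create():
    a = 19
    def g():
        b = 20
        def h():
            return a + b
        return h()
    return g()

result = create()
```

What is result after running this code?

Step 1: create() defines a = 19. g() defines b = 20.
Step 2: h() accesses both from enclosing scopes: a = 19, b = 20.
Step 3: result = 19 + 20 = 39

The answer is 39.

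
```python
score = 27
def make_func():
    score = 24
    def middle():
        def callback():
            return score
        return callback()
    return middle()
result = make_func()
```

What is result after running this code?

Step 1: make_func() defines score = 24. middle() and callback() have no local score.
Step 2: callback() checks local (none), enclosing middle() (none), enclosing make_func() and finds score = 24.
Step 3: result = 24

The answer is 24.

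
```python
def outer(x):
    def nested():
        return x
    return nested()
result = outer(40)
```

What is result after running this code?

Step 1: outer(40) binds parameter x = 40.
Step 2: nested() looks up x in enclosing scope and finds the parameter x = 40.
Step 3: result = 40

The answer is 40.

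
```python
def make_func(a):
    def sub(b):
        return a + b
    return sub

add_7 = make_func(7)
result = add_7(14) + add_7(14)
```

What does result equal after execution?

Step 1: add_7 captures a = 7.
Step 2: add_7(14) = 7 + 14 = 21, called twice.
Step 3: result = 21 + 21 = 42

The answer is 42.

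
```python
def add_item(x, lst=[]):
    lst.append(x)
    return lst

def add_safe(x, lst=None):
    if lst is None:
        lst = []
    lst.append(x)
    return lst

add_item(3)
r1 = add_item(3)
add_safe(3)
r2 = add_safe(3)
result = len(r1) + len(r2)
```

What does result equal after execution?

Step 1: add_item shares mutable default: after 2 calls, lst = [3, 3], len = 2.
Step 2: add_safe creates fresh list each time: r2 = [3], len = 1.
Step 3: result = 2 + 1 = 3

The answer is 3.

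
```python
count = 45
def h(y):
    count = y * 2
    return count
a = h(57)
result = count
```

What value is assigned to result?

Step 1: Global count = 45.
Step 2: h(57) creates local count = 57 * 2 = 114.
Step 3: Global count unchanged because no global keyword. result = 45

The answer is 45.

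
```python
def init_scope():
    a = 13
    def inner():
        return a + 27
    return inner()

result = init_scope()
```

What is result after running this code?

Step 1: init_scope() defines a = 13.
Step 2: inner() reads a = 13 from enclosing scope, returns 13 + 27 = 40.
Step 3: result = 40

The answer is 40.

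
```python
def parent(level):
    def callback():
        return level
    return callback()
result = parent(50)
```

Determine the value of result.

Step 1: parent(50) binds parameter level = 50.
Step 2: callback() looks up level in enclosing scope and finds the parameter level = 50.
Step 3: result = 50

The answer is 50.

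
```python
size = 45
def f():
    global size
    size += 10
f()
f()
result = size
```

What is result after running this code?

Step 1: size = 45.
Step 2: First f(): size = 45 + 10 = 55.
Step 3: Second f(): size = 55 + 10 = 65. result = 65

The answer is 65.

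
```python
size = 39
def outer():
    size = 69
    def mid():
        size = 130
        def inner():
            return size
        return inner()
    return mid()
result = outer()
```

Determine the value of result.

Step 1: Three levels of shadowing: global 39, outer 69, mid 130.
Step 2: inner() finds size = 130 in enclosing mid() scope.
Step 3: result = 130

The answer is 130.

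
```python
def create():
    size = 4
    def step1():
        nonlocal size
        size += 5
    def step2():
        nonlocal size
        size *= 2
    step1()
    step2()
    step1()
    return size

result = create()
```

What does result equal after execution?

Step 1: size = 4.
Step 2: step1(): size = 4 + 5 = 9.
Step 3: step2(): size = 9 * 2 = 18.
Step 4: step1(): size = 18 + 5 = 23. result = 23

The answer is 23.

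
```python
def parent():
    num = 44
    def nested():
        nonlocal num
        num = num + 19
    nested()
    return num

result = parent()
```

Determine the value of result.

Step 1: parent() sets num = 44.
Step 2: nested() uses nonlocal to modify num in parent's scope: num = 44 + 19 = 63.
Step 3: parent() returns the modified num = 63

The answer is 63.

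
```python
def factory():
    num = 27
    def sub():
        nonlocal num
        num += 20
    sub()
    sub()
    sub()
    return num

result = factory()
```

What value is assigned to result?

Step 1: num starts at 27.
Step 2: sub() is called 3 times, each adding 20.
Step 3: num = 27 + 20 * 3 = 87

The answer is 87.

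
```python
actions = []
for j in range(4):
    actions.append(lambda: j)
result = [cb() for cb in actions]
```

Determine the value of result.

Step 1: All 4 lambdas share the same variable j.
Step 2: After the loop, j = 3.
Step 3: Each call returns 3. result = [3, 3, 3, 3]

The answer is [3, 3, 3, 3].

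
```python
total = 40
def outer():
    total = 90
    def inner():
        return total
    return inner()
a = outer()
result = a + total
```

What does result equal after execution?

Step 1: outer() has local total = 90. inner() reads from enclosing.
Step 2: outer() returns 90. Global total = 40 unchanged.
Step 3: result = 90 + 40 = 130

The answer is 130.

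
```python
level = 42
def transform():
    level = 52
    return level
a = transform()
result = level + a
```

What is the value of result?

Step 1: Global level = 42. transform() returns local level = 52.
Step 2: a = 52. Global level still = 42.
Step 3: result = 42 + 52 = 94

The answer is 94.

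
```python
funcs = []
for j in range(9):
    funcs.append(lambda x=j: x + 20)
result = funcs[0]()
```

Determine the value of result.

Step 1: Default argument x=j captures j's value at definition time.
Step 2: funcs[0] was defined when j = 0, so x defaults to 0.
Step 3: result = 0 + 20 = 20 (default arg fixes the late binding issue)

The answer is 20.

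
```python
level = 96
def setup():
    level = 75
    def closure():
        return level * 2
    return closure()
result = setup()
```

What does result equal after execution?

Step 1: setup() shadows global level with level = 75.
Step 2: closure() finds level = 75 in enclosing scope, computes 75 * 2 = 150.
Step 3: result = 150

The answer is 150.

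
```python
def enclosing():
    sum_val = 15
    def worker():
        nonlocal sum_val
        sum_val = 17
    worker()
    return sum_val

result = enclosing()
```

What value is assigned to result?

Step 1: enclosing() sets sum_val = 15.
Step 2: worker() uses nonlocal to reassign sum_val = 17.
Step 3: result = 17

The answer is 17.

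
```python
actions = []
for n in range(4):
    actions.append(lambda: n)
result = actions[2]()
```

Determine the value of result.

Step 1: The loop creates 4 lambdas, all referencing the same variable n.
Step 2: After the loop, n = 3 (final value).
Step 3: actions[2]() looks up n at call time and finds 3. This is the late binding gotcha. result = 3

The answer is 3.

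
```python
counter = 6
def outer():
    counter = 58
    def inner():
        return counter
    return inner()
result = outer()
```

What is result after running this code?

Step 1: counter = 6 globally, but outer() defines counter = 58 locally.
Step 2: inner() looks up counter. Not in local scope, so checks enclosing scope (outer) and finds counter = 58.
Step 3: result = 58

The answer is 58.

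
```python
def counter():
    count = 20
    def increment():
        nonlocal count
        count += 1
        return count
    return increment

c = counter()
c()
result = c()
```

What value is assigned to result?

Step 1: counter() creates closure with count = 20.
Step 2: Each c() call increments count via nonlocal. After 2 calls: 20 + 2 = 22.
Step 3: result = 22

The answer is 22.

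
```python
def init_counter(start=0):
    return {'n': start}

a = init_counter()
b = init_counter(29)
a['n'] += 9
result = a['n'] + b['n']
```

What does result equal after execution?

Step 1: init_counter() returns a new dict each call (immutable default 0).
Step 2: a = {'n': 0}, b = {'n': 29}.
Step 3: a['n'] += 9 = 9. result = 9 + 29 = 38

The answer is 38.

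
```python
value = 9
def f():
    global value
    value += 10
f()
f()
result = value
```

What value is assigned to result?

Step 1: value = 9.
Step 2: First f(): value = 9 + 10 = 19.
Step 3: Second f(): value = 19 + 10 = 29. result = 29

The answer is 29.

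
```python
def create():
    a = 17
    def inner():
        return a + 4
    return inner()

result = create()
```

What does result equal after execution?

Step 1: create() defines a = 17.
Step 2: inner() reads a = 17 from enclosing scope, returns 17 + 4 = 21.
Step 3: result = 21

The answer is 21.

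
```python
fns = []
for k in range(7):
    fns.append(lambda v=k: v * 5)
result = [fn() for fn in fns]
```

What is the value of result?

Step 1: Default arg v=k captures k at each iteration.
Step 2: fns[k] has v defaulting to k, returns k * 5.
Step 3: result = [0, 5, 10, 15, 20, 25, 30]

The answer is [0, 5, 10, 15, 20, 25, 30].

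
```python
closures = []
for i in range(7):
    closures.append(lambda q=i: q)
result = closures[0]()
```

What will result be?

Step 1: Default argument q=i captures i's value at each iteration.
Step 2: closures[0] captured q = 0 when i was 0.
Step 3: result = 0

The answer is 0.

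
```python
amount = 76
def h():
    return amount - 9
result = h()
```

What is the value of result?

Step 1: amount = 76 is defined globally.
Step 2: h() looks up amount from global scope = 76, then computes 76 - 9 = 67.
Step 3: result = 67

The answer is 67.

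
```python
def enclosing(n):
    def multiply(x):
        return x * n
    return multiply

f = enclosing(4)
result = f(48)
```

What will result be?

Step 1: enclosing(4) returns multiply closure with n = 4.
Step 2: f(48) computes 48 * 4 = 192.
Step 3: result = 192

The answer is 192.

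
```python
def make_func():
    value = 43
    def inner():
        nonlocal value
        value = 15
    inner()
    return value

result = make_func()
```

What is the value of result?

Step 1: make_func() sets value = 43.
Step 2: inner() uses nonlocal to reassign value = 15.
Step 3: result = 15

The answer is 15.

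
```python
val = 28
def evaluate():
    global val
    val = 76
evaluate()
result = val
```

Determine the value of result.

Step 1: val = 28 globally.
Step 2: evaluate() declares global val and sets it to 76.
Step 3: After evaluate(), global val = 76. result = 76

The answer is 76.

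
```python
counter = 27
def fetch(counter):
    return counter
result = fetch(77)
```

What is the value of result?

Step 1: Global counter = 27.
Step 2: fetch(77) takes parameter counter = 77, which shadows the global.
Step 3: result = 77

The answer is 77.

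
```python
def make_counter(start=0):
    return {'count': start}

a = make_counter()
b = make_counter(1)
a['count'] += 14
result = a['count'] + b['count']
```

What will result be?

Step 1: make_counter() returns a new dict each call (immutable default 0).
Step 2: a = {'count': 0}, b = {'count': 1}.
Step 3: a['count'] += 14 = 14. result = 14 + 1 = 15

The answer is 15.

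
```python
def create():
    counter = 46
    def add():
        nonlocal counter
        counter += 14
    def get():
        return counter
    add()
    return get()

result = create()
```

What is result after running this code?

Step 1: counter = 46. add() modifies it via nonlocal, get() reads it.
Step 2: add() makes counter = 46 + 14 = 60.
Step 3: get() returns 60. result = 60

The answer is 60.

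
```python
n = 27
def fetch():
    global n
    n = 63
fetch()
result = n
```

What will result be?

Step 1: n = 27 globally.
Step 2: fetch() declares global n and sets it to 63.
Step 3: After fetch(), global n = 63. result = 63

The answer is 63.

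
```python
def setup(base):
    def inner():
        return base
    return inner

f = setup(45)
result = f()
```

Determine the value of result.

Step 1: setup(45) creates closure capturing base = 45.
Step 2: f() returns the captured base = 45.
Step 3: result = 45

The answer is 45.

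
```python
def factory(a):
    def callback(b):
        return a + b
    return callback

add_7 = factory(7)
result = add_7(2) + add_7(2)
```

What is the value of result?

Step 1: add_7 captures a = 7.
Step 2: add_7(2) = 7 + 2 = 9, called twice.
Step 3: result = 9 + 9 = 18

The answer is 18.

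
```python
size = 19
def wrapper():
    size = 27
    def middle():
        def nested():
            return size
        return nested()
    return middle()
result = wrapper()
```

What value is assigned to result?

Step 1: wrapper() defines size = 27. middle() and nested() have no local size.
Step 2: nested() checks local (none), enclosing middle() (none), enclosing wrapper() and finds size = 27.
Step 3: result = 27

The answer is 27.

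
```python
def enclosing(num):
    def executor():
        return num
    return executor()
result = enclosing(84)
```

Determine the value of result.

Step 1: enclosing(84) binds parameter num = 84.
Step 2: executor() looks up num in enclosing scope and finds the parameter num = 84.
Step 3: result = 84

The answer is 84.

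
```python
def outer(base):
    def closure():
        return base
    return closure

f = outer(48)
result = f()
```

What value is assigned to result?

Step 1: outer(48) creates closure capturing base = 48.
Step 2: f() returns the captured base = 48.
Step 3: result = 48

The answer is 48.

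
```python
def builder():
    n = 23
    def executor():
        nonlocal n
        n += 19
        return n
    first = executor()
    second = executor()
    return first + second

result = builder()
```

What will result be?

Step 1: n starts at 23.
Step 2: First call: n = 23 + 19 = 42, returns 42.
Step 3: Second call: n = 42 + 19 = 61, returns 61.
Step 4: result = 42 + 61 = 103

The answer is 103.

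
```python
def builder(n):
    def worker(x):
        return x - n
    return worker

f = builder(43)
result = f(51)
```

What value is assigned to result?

Step 1: builder(43) creates a closure capturing n = 43.
Step 2: f(51) computes 51 - 43 = 8.
Step 3: result = 8

The answer is 8.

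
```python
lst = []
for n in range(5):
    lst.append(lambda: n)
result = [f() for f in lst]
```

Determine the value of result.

Step 1: All 5 lambdas share the same variable n.
Step 2: After the loop, n = 4.
Step 3: Each call returns 4. result = [4, 4, 4, 4, 4]

The answer is [4, 4, 4, 4, 4].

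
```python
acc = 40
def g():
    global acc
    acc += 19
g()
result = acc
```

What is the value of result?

Step 1: acc = 40 globally.
Step 2: g() modifies global acc: acc += 19 = 59.
Step 3: result = 59

The answer is 59.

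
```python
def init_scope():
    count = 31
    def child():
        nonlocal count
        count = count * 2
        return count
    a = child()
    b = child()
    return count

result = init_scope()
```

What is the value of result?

Step 1: count starts at 31.
Step 2: First child(): count = 31 * 2 = 62.
Step 3: Second child(): count = 62 * 2 = 124.
Step 4: result = 124

The answer is 124.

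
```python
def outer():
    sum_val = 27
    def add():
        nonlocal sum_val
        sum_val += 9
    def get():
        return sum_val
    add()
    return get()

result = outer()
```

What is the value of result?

Step 1: sum_val = 27. add() modifies it via nonlocal, get() reads it.
Step 2: add() makes sum_val = 27 + 9 = 36.
Step 3: get() returns 36. result = 36

The answer is 36.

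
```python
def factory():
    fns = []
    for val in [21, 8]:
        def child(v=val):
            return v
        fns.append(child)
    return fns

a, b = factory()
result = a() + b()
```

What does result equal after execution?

Step 1: Default argument v=val captures val at each iteration.
Step 2: a() returns 21 (captured at first iteration), b() returns 8 (captured at second).
Step 3: result = 21 + 8 = 29

The answer is 29.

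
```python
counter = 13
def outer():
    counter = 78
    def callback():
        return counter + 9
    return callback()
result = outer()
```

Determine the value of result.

Step 1: outer() shadows global counter with counter = 78.
Step 2: callback() finds counter = 78 in enclosing scope, computes 78 + 9 = 87.
Step 3: result = 87

The answer is 87.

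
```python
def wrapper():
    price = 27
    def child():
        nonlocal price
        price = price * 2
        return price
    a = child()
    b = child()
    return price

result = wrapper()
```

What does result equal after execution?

Step 1: price starts at 27.
Step 2: First child(): price = 27 * 2 = 54.
Step 3: Second child(): price = 54 * 2 = 108.
Step 4: result = 108

The answer is 108.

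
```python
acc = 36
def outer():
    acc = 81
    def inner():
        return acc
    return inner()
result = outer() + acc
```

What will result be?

Step 1: Global acc = 36. outer() shadows with acc = 81.
Step 2: inner() returns enclosing acc = 81. outer() = 81.
Step 3: result = 81 + global acc (36) = 117

The answer is 117.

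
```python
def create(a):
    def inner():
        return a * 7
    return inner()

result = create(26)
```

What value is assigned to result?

Step 1: create(26) binds parameter a = 26.
Step 2: inner() accesses a = 26 from enclosing scope.
Step 3: result = 26 * 7 = 182

The answer is 182.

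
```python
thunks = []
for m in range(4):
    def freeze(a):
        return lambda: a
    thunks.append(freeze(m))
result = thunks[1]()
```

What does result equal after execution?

Step 1: freeze(m) creates a new scope capturing a = m at call time.
Step 2: thunks[1] = freeze(1), so its lambda captures a = 1.
Step 3: result = 1 (closure factory fixes late binding)

The answer is 1.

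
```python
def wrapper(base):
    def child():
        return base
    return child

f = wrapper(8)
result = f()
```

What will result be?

Step 1: wrapper(8) creates closure capturing base = 8.
Step 2: f() returns the captured base = 8.
Step 3: result = 8

The answer is 8.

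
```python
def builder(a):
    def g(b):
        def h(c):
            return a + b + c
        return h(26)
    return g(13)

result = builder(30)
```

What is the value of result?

Step 1: a = 30, b = 13, c = 26 across three nested scopes.
Step 2: h() accesses all three via LEGB rule.
Step 3: result = 30 + 13 + 26 = 69

The answer is 69.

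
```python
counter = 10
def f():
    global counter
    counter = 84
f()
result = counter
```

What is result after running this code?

Step 1: counter = 10 globally.
Step 2: f() declares global counter and sets it to 84.
Step 3: After f(), global counter = 84. result = 84

The answer is 84.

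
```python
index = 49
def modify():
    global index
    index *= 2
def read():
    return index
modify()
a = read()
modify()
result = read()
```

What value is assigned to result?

Step 1: index = 49.
Step 2: First modify(): index = 49 * 2 = 98.
Step 3: Second modify(): index = 98 * 2 = 196.
Step 4: read() returns 196

The answer is 196.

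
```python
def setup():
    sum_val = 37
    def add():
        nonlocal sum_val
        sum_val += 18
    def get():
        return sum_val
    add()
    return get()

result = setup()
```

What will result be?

Step 1: sum_val = 37. add() modifies it via nonlocal, get() reads it.
Step 2: add() makes sum_val = 37 + 18 = 55.
Step 3: get() returns 55. result = 55

The answer is 55.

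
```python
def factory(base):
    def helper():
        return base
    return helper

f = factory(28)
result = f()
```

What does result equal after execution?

Step 1: factory(28) creates closure capturing base = 28.
Step 2: f() returns the captured base = 28.
Step 3: result = 28

The answer is 28.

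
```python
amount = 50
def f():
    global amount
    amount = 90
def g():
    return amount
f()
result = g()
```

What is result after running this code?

Step 1: amount = 50.
Step 2: f() sets global amount = 90.
Step 3: g() reads global amount = 90. result = 90

The answer is 90.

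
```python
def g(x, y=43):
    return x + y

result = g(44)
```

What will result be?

Step 1: g(44) uses default y = 43.
Step 2: Returns 44 + 43 = 87.
Step 3: result = 87

The answer is 87.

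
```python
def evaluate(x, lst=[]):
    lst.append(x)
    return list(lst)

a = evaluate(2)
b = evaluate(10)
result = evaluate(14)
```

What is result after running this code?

Step 1: Default list is shared. list() creates copies for return values.
Step 2: Internal list grows: [2] -> [2, 10] -> [2, 10, 14].
Step 3: result = [2, 10, 14]

The answer is [2, 10, 14].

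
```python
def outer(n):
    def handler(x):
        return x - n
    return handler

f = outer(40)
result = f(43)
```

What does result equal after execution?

Step 1: outer(40) creates a closure capturing n = 40.
Step 2: f(43) computes 43 - 40 = 3.
Step 3: result = 3

The answer is 3.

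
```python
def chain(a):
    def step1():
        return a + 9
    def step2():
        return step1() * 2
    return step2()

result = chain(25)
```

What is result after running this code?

Step 1: chain(25) captures a = 25.
Step 2: step2() calls step1() which returns 25 + 9 = 34.
Step 3: step2() returns 34 * 2 = 68

The answer is 68.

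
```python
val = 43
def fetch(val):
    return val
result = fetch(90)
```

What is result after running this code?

Step 1: Global val = 43.
Step 2: fetch(90) takes parameter val = 90, which shadows the global.
Step 3: result = 90

The answer is 90.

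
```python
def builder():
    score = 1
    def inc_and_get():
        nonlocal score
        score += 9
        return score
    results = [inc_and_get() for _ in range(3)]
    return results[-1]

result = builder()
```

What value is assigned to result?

Step 1: score = 1.
Step 2: Three calls to inc_and_get(), each adding 9.
Step 3: Last value = 1 + 9 * 3 = 28

The answer is 28.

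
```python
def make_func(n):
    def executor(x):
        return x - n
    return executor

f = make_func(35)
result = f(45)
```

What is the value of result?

Step 1: make_func(35) creates a closure capturing n = 35.
Step 2: f(45) computes 45 - 35 = 10.
Step 3: result = 10

The answer is 10.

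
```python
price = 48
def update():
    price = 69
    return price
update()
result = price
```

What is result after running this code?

Step 1: price = 48 globally.
Step 2: update() creates a LOCAL price = 69 (no global keyword!).
Step 3: The global price is unchanged. result = 48

The answer is 48.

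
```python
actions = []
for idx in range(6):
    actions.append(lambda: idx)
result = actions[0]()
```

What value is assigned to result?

Step 1: The loop creates 6 lambdas, all referencing the same variable idx.
Step 2: After the loop, idx = 5 (final value).
Step 3: actions[0]() looks up idx at call time and finds 5. This is the late binding gotcha. result = 5

The answer is 5.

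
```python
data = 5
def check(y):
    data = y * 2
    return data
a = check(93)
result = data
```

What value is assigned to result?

Step 1: Global data = 5.
Step 2: check(93) creates local data = 93 * 2 = 186.
Step 3: Global data unchanged because no global keyword. result = 5

The answer is 5.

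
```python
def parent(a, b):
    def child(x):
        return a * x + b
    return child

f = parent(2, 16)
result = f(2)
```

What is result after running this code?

Step 1: parent(2, 16) captures a = 2, b = 16.
Step 2: f(2) computes 2 * 2 + 16 = 20.
Step 3: result = 20

The answer is 20.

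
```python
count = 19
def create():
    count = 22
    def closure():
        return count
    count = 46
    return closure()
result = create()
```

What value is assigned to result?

Step 1: create() sets count = 22, then later count = 46.
Step 2: closure() is called after count is reassigned to 46. Closures capture variables by reference, not by value.
Step 3: result = 46

The answer is 46.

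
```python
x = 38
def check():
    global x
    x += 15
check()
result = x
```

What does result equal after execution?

Step 1: x = 38 globally.
Step 2: check() modifies global x: x += 15 = 53.
Step 3: result = 53

The answer is 53.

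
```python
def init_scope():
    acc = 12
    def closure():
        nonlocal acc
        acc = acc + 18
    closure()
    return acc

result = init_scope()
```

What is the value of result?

Step 1: init_scope() sets acc = 12.
Step 2: closure() uses nonlocal to modify acc in init_scope's scope: acc = 12 + 18 = 30.
Step 3: init_scope() returns the modified acc = 30

The answer is 30.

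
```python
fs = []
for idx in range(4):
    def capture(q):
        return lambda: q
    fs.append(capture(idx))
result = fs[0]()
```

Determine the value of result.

Step 1: capture(idx) creates a new scope capturing q = idx at call time.
Step 2: fs[0] = capture(0), so its lambda captures q = 0.
Step 3: result = 0 (closure factory fixes late binding)

The answer is 0.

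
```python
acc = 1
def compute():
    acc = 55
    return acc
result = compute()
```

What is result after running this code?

Step 1: Global acc = 1.
Step 2: compute() creates local acc = 55, shadowing the global.
Step 3: Returns local acc = 55. result = 55

The answer is 55.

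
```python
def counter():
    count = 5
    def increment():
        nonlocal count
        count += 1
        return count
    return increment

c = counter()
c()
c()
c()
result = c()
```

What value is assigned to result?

Step 1: counter() creates closure with count = 5.
Step 2: Each c() call increments count via nonlocal. After 4 calls: 5 + 4 = 9.
Step 3: result = 9

The answer is 9.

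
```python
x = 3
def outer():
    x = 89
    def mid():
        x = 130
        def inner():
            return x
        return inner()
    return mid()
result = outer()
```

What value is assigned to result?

Step 1: Three levels of shadowing: global 3, outer 89, mid 130.
Step 2: inner() finds x = 130 in enclosing mid() scope.
Step 3: result = 130

The answer is 130.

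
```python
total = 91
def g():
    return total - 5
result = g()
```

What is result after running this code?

Step 1: total = 91 is defined globally.
Step 2: g() looks up total from global scope = 91, then computes 91 - 5 = 86.
Step 3: result = 86

The answer is 86.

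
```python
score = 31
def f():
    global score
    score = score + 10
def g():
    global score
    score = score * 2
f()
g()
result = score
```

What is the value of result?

Step 1: score = 31.
Step 2: f() adds 10: score = 31 + 10 = 41.
Step 3: g() doubles: score = 41 * 2 = 82.
Step 4: result = 82

The answer is 82.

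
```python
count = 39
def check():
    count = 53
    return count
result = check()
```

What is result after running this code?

Step 1: Global count = 39.
Step 2: check() creates local count = 53, shadowing the global.
Step 3: Returns local count = 53. result = 53

The answer is 53.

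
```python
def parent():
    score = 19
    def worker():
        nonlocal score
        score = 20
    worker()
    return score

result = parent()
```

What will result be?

Step 1: parent() sets score = 19.
Step 2: worker() uses nonlocal to reassign score = 20.
Step 3: result = 20

The answer is 20.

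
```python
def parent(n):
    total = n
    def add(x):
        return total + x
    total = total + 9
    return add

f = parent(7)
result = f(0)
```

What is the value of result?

Step 1: parent(7) sets total = 7, then total = 7 + 9 = 16.
Step 2: Closures capture by reference, so add sees total = 16.
Step 3: f(0) returns 16 + 0 = 16

The answer is 16.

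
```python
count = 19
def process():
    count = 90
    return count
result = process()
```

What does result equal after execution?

Step 1: Global count = 19.
Step 2: process() creates local count = 90, shadowing the global.
Step 3: Returns local count = 90. result = 90

The answer is 90.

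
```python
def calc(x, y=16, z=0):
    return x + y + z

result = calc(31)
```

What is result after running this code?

Step 1: calc(31) uses defaults y = 16, z = 0.
Step 2: Returns 31 + 16 + 0 = 47.
Step 3: result = 47

The answer is 47.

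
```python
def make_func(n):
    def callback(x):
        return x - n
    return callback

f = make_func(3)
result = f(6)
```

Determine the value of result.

Step 1: make_func(3) creates a closure capturing n = 3.
Step 2: f(6) computes 6 - 3 = 3.
Step 3: result = 3

The answer is 3.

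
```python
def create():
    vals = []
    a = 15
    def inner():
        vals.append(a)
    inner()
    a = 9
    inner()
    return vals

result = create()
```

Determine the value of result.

Step 1: a = 15. inner() appends current a to vals.
Step 2: First inner(): appends 15. Then a = 9.
Step 3: Second inner(): appends 9 (closure sees updated a). result = [15, 9]

The answer is [15, 9].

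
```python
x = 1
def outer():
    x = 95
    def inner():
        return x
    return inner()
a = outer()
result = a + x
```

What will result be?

Step 1: outer() has local x = 95. inner() reads from enclosing.
Step 2: outer() returns 95. Global x = 1 unchanged.
Step 3: result = 95 + 1 = 96

The answer is 96.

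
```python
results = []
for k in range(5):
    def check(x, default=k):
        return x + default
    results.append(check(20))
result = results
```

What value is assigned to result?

Step 1: Default argument default=k is evaluated at function definition time.
Step 2: Each iteration creates check with default = current k value.
Step 3: check(20) returns 20 + default. results = [20, 21, 22, 23, 24]

The answer is [20, 21, 22, 23, 24].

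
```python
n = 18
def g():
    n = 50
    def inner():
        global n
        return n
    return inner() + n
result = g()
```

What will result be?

Step 1: Global n = 18. g() shadows with local n = 50.
Step 2: inner() uses global keyword, so inner() returns global n = 18.
Step 3: g() returns 18 + 50 = 68

The answer is 68.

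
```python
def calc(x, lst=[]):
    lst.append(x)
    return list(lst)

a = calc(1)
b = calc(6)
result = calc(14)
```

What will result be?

Step 1: Default list is shared. list() creates copies for return values.
Step 2: Internal list grows: [1] -> [1, 6] -> [1, 6, 14].
Step 3: result = [1, 6, 14]

The answer is [1, 6, 14].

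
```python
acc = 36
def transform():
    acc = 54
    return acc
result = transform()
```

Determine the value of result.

Step 1: Global acc = 36.
Step 2: transform() creates local acc = 54, shadowing the global.
Step 3: Returns local acc = 54. result = 54

The answer is 54.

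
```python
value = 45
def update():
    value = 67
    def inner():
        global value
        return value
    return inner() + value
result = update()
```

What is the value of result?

Step 1: Global value = 45. update() shadows with local value = 67.
Step 2: inner() uses global keyword, so inner() returns global value = 45.
Step 3: update() returns 45 + 67 = 112

The answer is 112.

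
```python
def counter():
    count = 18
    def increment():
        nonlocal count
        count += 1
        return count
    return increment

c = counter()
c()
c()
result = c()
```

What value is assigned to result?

Step 1: counter() creates closure with count = 18.
Step 2: Each c() call increments count via nonlocal. After 3 calls: 18 + 3 = 21.
Step 3: result = 21

The answer is 21.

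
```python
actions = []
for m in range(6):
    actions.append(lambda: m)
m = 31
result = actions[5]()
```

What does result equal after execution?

Step 1: Lambdas capture the variable m by reference, not by value.
Step 2: After the loop, m is reassigned to 31.
Step 3: actions[5]() looks up the current m = 31. result = 31

The answer is 31.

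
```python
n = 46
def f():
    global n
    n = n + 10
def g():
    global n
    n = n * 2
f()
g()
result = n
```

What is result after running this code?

Step 1: n = 46.
Step 2: f() adds 10: n = 46 + 10 = 56.
Step 3: g() doubles: n = 56 * 2 = 112.
Step 4: result = 112

The answer is 112.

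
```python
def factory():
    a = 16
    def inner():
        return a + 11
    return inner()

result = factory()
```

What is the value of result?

Step 1: factory() defines a = 16.
Step 2: inner() reads a = 16 from enclosing scope, returns 16 + 11 = 27.
Step 3: result = 27

The answer is 27.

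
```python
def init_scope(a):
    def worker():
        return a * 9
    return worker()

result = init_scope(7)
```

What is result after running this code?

Step 1: init_scope(7) binds parameter a = 7.
Step 2: worker() accesses a = 7 from enclosing scope.
Step 3: result = 7 * 9 = 63

The answer is 63.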